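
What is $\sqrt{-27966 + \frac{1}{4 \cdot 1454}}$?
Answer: $\frac{i \sqrt{236493470770}}{2908} \approx 167.23 i$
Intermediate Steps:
$\sqrt{-27966 + \frac{1}{4 \cdot 1454}} = \sqrt{-27966 + \frac{1}{5816}} = \sqrt{- \frac{162650255}{5816}} = \frac{i \sqrt{236493470770}}{2908}$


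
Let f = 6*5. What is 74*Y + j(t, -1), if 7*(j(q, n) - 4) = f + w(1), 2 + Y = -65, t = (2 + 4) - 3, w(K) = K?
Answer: -34647/7 ≈ -4949.6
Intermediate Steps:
t = 3 (t = 6 - 3 = 3)
f = 30
Y = -67 (Y = -2 - 65 = -67)
j(q, n) = 59/7 (j(q, n) = 4 + (30 + 1)/7 = 4 + (⅐)*31 = 4 + 31/7 = 59/7)
74*Y + j(t, -1) = 74*(-67) + 59/7 = -4958 + 59/7 = -34647/7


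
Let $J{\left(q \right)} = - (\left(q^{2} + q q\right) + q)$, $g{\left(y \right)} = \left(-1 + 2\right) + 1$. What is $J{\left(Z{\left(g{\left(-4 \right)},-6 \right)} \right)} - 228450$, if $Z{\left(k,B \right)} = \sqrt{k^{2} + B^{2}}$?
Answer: $-228530 - 2 \sqrt{10} \approx -2.2854 \cdot 10^{5}$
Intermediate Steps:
$g{\left(y \right)} = 2$ ($g{\left(y \right)} = 1 + 1 = 2$)
$Z{\left(k,B \right)} = \sqrt{B^{2} + k^{2}}$
$J{\left(q \right)} = - q - 2 q^{2}$ ($J{\left(q \right)} = - (\left(q^{2} + q^{2}\right) + q) = - (2 q^{2} + q) = - (q + 2 q^{2}) = - q - 2 q^{2}$)
$J{\left(Z{\left(g{\left(-4 \right)},-6 \right)} \right)} - 228450 = - \sqrt{\left(-6\right)^{2} + 2^{2}} \left(1 + 2 \sqrt{\left(-6\right)^{2} + 2^{2}}\right) - 228450 = - \sqrt{36 + 4} \left(1 + 2 \sqrt{36 + 4}\right) - 228450 = - \sqrt{40} \left(1 + 2 \sqrt{40}\right) - 228450 = - 2 \sqrt{10} \left(1 + 2 \cdot 2 \sqrt{10}\right) - 228450 = - 2 \sqrt{10} \left(1 + 4 \sqrt{10}\right) - 228450 = -228450 - 2 \sqrt{10} \left(1 + 4 \sqrt{10}\right)$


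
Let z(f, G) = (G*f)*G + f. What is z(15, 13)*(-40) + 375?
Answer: -101625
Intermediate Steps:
z(f, G) = f + f*G**2 (z(f, G) = f*G**2 + f = f + f*G**2)
z(15, 13)*(-40) + 375 = (15*(1 + 13**2))*(-40) + 375 = (15*(1 + 169))*(-40) + 375 = (15*170)*(-40) + 375 = 2550*(-40) + 375 = -102000 + 375 = -101625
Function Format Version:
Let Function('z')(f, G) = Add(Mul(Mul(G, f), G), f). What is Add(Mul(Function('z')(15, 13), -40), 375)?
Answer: -101625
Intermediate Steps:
Function('z')(f, G) = Add(f, Mul(f, Pow(G, 2))) (Function('z')(f, G) = Add(Mul(f, Pow(G, 2)), f) = Add(f, Mul(f, Pow(G, 2))))
Add(Mul(Function('z')(15, 13), -40), 375) = Add(Mul(Mul(15, Add(1, Pow(13, 2))), -40), 375) = Add(Mul(Mul(15, Add(1, 169)), -40), 375) = Add(Mul(Mul(15, 170), -40), 375) = Add(Mul(2550, -40), 375) = Add(-102000, 375) = -101625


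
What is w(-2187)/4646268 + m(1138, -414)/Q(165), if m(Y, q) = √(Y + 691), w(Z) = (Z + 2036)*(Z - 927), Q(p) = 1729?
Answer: 26123/258126 + √1829/1729 ≈ 0.12594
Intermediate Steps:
w(Z) = (-927 + Z)*(2036 + Z) (w(Z) = (2036 + Z)*(-927 + Z) = (-927 + Z)*(2036 + Z))
m(Y, q) = √(691 + Y)
w(-2187)/4646268 + m(1138, -414)/Q(165) = (-1887372 + (-2187)² + 1109*(-2187))/4646268 + √(691 + 1138)/1729 = (-1887372 + 4782969 - 2425383)*(1/4646268) + √1829*(1/1729) = 470214*(1/4646268) + √1829/1729 = 26123/258126 + √1829/1729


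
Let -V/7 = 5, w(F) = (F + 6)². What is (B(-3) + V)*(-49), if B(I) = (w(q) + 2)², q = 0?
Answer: -69041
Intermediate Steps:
w(F) = (6 + F)²
V = -35 (V = -7*5 = -35)
B(I) = 1444 (B(I) = ((6 + 0)² + 2)² = (6² + 2)² = (36 + 2)² = 38² = 1444)
(B(-3) + V)*(-49) = (1444 - 35)*(-49) = 1409*(-49) = -69041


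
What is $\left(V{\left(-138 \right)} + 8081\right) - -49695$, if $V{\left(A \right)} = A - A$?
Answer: $57776$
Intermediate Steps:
$V{\left(A \right)} = 0$
$\left(V{\left(-138 \right)} + 8081\right) - -49695 = \left(0 + 8081\right) - -49695 = 8081 + 49695 = 57776$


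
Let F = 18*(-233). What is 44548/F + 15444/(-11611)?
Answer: -291009482/24348267 ≈ -11.952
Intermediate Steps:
F = -4194
44548/F + 15444/(-11611) = 44548/(-4194) + 15444/(-11611) = 44548*(-1/4194) + 15444*(-1/11611) = -22274/2097 - 15444/11611 = -291009482/24348267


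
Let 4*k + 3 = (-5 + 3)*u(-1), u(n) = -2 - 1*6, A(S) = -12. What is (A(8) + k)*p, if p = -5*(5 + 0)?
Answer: 875/4 ≈ 218.75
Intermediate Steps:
p = -25 (p = -5*5 = -25)
u(n) = -8 (u(n) = -2 - 6 = -8)
k = 13/4 (k = -3/4 + ((-5 + 3)*(-8))/4 = -3/4 + (-2*(-8))/4 = -3/4 + (1/4)*16 = -3/4 + 4 = 13/4 ≈ 3.2500)
(A(8) + k)*p = (-12 + 13/4)*(-25) = -35/4*(-25) = 875/4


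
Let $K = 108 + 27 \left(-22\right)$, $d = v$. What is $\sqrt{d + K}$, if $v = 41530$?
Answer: $2 \sqrt{10261} \approx 202.59$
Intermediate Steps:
$d = 41530$
$K = -486$ ($K = 108 - 594 = -486$)
$\sqrt{d + K} = \sqrt{41530 - 486} = \sqrt{41044} = 2 \sqrt{10261}$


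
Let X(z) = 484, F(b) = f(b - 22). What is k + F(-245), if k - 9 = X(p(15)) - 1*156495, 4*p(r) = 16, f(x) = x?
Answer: -156269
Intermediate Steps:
F(b) = -22 + b (F(b) = b - 22 = -22 + b)
p(r) = 4 (p(r) = (¼)*16 = 4)
k = -156002 (k = 9 + (484 - 1*156495) = 9 + (484 - 156495) = 9 - 156011 = -156002)
k + F(-245) = -156002 + (-22 - 245) = -156002 - 267 = -156269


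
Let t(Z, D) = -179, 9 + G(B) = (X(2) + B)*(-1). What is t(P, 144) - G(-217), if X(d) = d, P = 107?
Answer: -385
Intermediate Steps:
G(B) = -11 - B (G(B) = -9 + (2 + B)*(-1) = -9 + (-2 - B) = -11 - B)
t(P, 144) - G(-217) = -179 - (-11 - 1*(-217)) = -179 - (-11 + 217) = -179 - 1*206 = -179 - 206 = -385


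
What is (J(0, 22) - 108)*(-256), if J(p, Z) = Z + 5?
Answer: 20736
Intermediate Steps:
J(p, Z) = 5 + Z
(J(0, 22) - 108)*(-256) = ((5 + 22) - 108)*(-256) = (27 - 108)*(-256) = -81*(-256) = 20736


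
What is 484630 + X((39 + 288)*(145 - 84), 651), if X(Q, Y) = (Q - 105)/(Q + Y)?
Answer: 1663738097/3433 ≈ 4.8463e+5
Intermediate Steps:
X(Q, Y) = (-105 + Q)/(Q + Y)
484630 + X((39 + 288)*(145 - 84), 651) = 484630 + (-105 + (39 + 288)*(145 - 84))/((39 + 288)*(145 - 84) + 651) = 484630 + (-105 + 327*61)/(327*61 + 651) = 484630 + (-105 + 19947)/(19947 + 651) = 484630 + 19842/20598 = 484630 + (1/20598)*19842 = 484630 + 3307/3433 = 1663738097/3433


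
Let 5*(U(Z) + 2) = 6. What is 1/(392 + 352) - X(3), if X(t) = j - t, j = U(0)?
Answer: 14141/3720 ≈ 3.8013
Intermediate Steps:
U(Z) = -⅘ (U(Z) = -2 + (⅕)*6 = -2 + 6/5 = -⅘)
j = -⅘ ≈ -0.80000
X(t) = -⅘ - t
1/(392 + 352) - X(3) = 1/(392 + 352) - (-⅘ - 1*3) = 1/744 - (-⅘ - 3) = 1/744 - 1*(-19/5) = 1/744 + 19/5 = 14141/3720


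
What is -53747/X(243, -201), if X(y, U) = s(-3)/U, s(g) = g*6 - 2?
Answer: -10803147/20 ≈ -5.4016e+5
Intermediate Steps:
s(g) = -2 + 6*g (s(g) = 6*g - 2 = -2 + 6*g)
X(y, U) = -20/U (X(y, U) = (-2 + 6*(-3))/U = (-2 - 18)/U = -20/U)
-53747/X(243, -201) = -53747/((-20/(-201))) = -53747/((-20*(-1/201))) = -53747/20/201 = -53747*201/20 = -10803147/20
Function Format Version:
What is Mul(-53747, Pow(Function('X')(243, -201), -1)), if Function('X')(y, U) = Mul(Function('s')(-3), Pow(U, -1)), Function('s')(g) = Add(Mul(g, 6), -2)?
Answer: Rational(-10803147, 20) ≈ -5.4016e+5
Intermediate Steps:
Function('s')(g) = Add(-2, Mul(6, g)) (Function('s')(g) = Add(Mul(6, g), -2) = Add(-2, Mul(6, g)))
Function('X')(y, U) = Mul(-20, Pow(U, -1)) (Function('X')(y, U) = Mul(Add(-2, Mul(6, -3)), Pow(U, -1)) = Mul(Add(-2, -18), Pow(U, -1)) = Mul(-20, Pow(U, -1)))
Mul(-53747, Pow(Function('X')(243, -201), -1)) = Mul(-53747, Pow(Mul(-20, Pow(-201, -1)), -1)) = Mul(-53747, Pow(Mul(-20, Rational(-1, 201)), -1)) = Mul(-53747, Pow(Rational(20, 201), -1)) = Mul(-53747, Rational(201, 20)) = Rational(-10803147, 20)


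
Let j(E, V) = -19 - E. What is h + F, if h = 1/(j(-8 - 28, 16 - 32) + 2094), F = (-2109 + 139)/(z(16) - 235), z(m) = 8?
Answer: 4158897/479197 ≈ 8.6789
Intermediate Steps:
F = 1970/227 (F = (-2109 + 139)/(8 - 235) = -1970/(-227) = -1970*(-1/227) = 1970/227 ≈ 8.6784)
h = 1/2111 (h = 1/((-19 - (-8 - 28)) + 2094) = 1/((-19 - 1*(-36)) + 2094) = 1/((-19 + 36) + 2094) = 1/(17 + 2094) = 1/2111 ≈ 0.00047371)
h + F = 1/2111 + 1970/227 = 4158897/479197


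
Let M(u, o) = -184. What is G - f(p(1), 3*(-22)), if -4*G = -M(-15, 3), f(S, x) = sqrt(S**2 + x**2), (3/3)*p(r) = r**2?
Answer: -46 - sqrt(4357) ≈ -112.01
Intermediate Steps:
p(r) = r**2
G = -46 (G = -(-1)*(-184)/4 = -1/4*184 = -46)
G - f(p(1), 3*(-22)) = -46 - sqrt((1**2)**2 + (3*(-22))**2) = -46 - sqrt(1**2 + (-66)**2) = -46 - sqrt(1 + 4356) = -46 - sqrt(4357)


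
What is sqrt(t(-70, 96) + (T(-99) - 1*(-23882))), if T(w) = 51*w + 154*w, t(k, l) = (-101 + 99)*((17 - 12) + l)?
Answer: sqrt(3385) ≈ 58.181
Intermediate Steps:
t(k, l) = -10 - 2*l (t(k, l) = -2*(5 + l) = -10 - 2*l)
T(w) = 205*w
sqrt(t(-70, 96) + (T(-99) - 1*(-23882))) = sqrt((-10 - 2*96) + (205*(-99) - 1*(-23882))) = sqrt((-10 - 192) + (-20295 + 23882)) = sqrt(-202 + 3587) = sqrt(3385)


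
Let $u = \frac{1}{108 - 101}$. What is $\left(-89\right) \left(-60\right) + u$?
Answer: $\frac{37381}{7} \approx 5340.1$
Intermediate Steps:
$u = \frac{1}{7} \approx 0.14286$
$\left(-89\right) \left(-60\right) + u = \left(-89\right) \left(-60\right) + \frac{1}{7} = 5340 + \frac{1}{7} = \frac{37381}{7}$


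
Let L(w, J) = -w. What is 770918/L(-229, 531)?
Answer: 770918/229 ≈ 3366.5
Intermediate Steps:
770918/L(-229, 531) = 770918/((-1*(-229))) = 770918/229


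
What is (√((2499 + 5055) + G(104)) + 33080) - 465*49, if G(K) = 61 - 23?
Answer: 10295 + 2*√1898 ≈ 10382.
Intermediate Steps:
G(K) = 38
(√((2499 + 5055) + G(104)) + 33080) - 465*49 = (√((2499 + 5055) + 38) + 33080) - 465*49 = (√(7554 + 38) + 33080) - 22785 = (√7592 + 33080) - 22785 = (2*√1898 + 33080) - 22785 = (33080 + 2*√1898) - 22785 = 10295 + 2*√1898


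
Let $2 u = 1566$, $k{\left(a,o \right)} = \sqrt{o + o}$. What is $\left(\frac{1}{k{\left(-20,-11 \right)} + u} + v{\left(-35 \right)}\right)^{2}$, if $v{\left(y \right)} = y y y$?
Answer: $\frac{2 \left(- 563489962389813 i + 1439361941500 \sqrt{22}\right)}{- 613067 i + 1566 \sqrt{22}} \approx 1.8383 \cdot 10^{9} + 0.65625 i$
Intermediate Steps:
$k{\left(a,o \right)} = \sqrt{2} \sqrt{o}$ ($k{\left(a,o \right)} = \sqrt{2 o} = \sqrt{2} \sqrt{o}$)
$u = 783$ ($u = \frac{1}{2} \cdot 1566 = 783$)
$v{\left(y \right)} = y^{3}$ ($v{\left(y \right)} = y^{2} y = y^{3}$)
$\left(\frac{1}{k{\left(-20,-11 \right)} + u} + v{\left(-35 \right)}\right)^{2} = \left(\frac{1}{\sqrt{2} \sqrt{-11} + 783} + \left(-35\right)^{3}\right)^{2} = \left(\frac{1}{\sqrt{2} i \sqrt{11} + 783} - 42875\right)^{2} = \left(\frac{1}{i \sqrt{22} + 783} - 42875\right)^{2} = \left(\frac{1}{783 + i \sqrt{22}} - 42875\right)^{2} = \left(-42875 + \frac{1}{783 + i \sqrt{22}}\right)^{2}$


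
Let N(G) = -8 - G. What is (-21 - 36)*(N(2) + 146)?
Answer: -7752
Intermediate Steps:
(-21 - 36)*(N(2) + 146) = (-21 - 36)*((-8 - 1*2) + 146) = -57*((-8 - 2) + 146) = -57*(-10 + 146) = -57*136 = -7752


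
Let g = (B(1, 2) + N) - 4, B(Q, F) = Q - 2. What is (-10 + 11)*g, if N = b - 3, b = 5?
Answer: -3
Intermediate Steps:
B(Q, F) = -2 + Q
N = 2 (N = 5 - 3 = 2)
g = -3 (g = ((-2 + 1) + 2) - 4 = (-1 + 2) - 4 = 1 - 4 = -3)
(-10 + 11)*g = (-10 + 11)*(-3) = 1*(-3) = -3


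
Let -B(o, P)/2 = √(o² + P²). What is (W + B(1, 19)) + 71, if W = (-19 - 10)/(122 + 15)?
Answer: 9698/137 - 2*√362 ≈ 32.736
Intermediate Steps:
W = -29/137 ≈ -0.21168
B(o, P) = -2*√(P² + o²) (B(o, P) = -2*√(o² + P²) = -2*√(P² + o²))
(W + B(1, 19)) + 71 = (-29/137 - 2*√(19² + 1²)) + 71 = (-29/137 - 2*√(361 + 1)) + 71 = (-29/137 - 2*√362) + 71 = 9698/137 - 2*√362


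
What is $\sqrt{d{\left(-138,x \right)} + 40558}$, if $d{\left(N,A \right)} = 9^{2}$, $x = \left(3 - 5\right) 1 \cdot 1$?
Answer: $\sqrt{40639} \approx 201.59$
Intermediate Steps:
$x = -2$ ($x = \left(-2\right) 1 = -2$)
$d{\left(N,A \right)} = 81$
$\sqrt{d{\left(-138,x \right)} + 40558} = \sqrt{81 + 40558} = \sqrt{40639}$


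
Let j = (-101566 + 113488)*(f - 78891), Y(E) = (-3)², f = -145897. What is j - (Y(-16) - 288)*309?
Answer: -2679836325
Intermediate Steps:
Y(E) = 9
j = -2679922536 (j = (-101566 + 113488)*(-145897 - 78891) = 11922*(-224788) = -2679922536)
j - (Y(-16) - 288)*309 = -2679922536 - (9 - 288)*309 = -2679922536 - (-279)*309 = -2679922536 - 1*(-86211) = -2679922536 + 86211 = -2679836325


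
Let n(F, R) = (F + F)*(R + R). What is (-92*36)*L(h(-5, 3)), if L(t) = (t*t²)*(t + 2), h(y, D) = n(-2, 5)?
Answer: -8054784000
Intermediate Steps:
n(F, R) = 4*F*R (n(F, R) = (2*F)*(2*R) = 4*F*R)
h(y, D) = -40 (h(y, D) = 4*(-2)*5 = -40)
L(t) = t³*(2 + t)
(-92*36)*L(h(-5, 3)) = (-92*36)*((-40)³*(2 - 40)) = -(-211968000)*(-38) = -3312*2432000 = -8054784000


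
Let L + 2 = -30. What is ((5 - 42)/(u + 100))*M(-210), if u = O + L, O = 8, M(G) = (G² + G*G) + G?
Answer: -1627815/38 ≈ -42837.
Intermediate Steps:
L = -32 (L = -2 - 30 = -32)
M(G) = G + 2*G² (M(G) = (G² + G²) + G = 2*G² + G = G + 2*G²)
u = -24 (u = 8 - 32 = -24)
((5 - 42)/(u + 100))*M(-210) = ((5 - 42)/(-24 + 100))*(-210*(1 + 2*(-210))) = (-37/76)*(-210*(1 - 420)) = (-37*1/76)*(-210*(-419)) = -37/76*87990 = -1627815/38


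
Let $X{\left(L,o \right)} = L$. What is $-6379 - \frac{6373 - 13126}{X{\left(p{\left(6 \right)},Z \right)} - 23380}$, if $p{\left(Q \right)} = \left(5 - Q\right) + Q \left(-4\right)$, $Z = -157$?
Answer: $- \frac{149307248}{23405} \approx -6379.3$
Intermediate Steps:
$p{\left(Q \right)} = 5 - 5 Q$ ($p{\left(Q \right)} = \left(5 - Q\right) - 4 Q = 5 - 5 Q$)
$-6379 - \frac{6373 - 13126}{X{\left(p{\left(6 \right)},Z \right)} - 23380} = -6379 - \frac{6373 - 13126}{\left(5 - 30\right) - 23380} = -6379 - - \frac{6753}{\left(5 - 30\right) - 23380} = -6379 - - \frac{6753}{-25 - 23380} = -6379 - - \frac{6753}{-23405} = -6379 - \left(-6753\right) \left(- \frac{1}{23405}\right) = -6379 - \frac{6753}{23405} = - \frac{149307248}{23405}$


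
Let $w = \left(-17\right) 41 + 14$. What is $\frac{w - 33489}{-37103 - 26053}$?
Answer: $\frac{8543}{15789} \approx 0.54107$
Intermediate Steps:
$w = -683$ ($w = -697 + 14 = -683$)
$\frac{w - 33489}{-37103 - 26053} = \frac{-683 - 33489}{-37103 - 26053} = - \frac{34172}{-63156} = \left(-34172\right) \left(- \frac{1}{63156}\right) = \frac{8543}{15789}$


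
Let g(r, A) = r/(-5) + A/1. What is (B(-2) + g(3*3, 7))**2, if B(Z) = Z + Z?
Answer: 36/25 ≈ 1.4400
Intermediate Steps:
B(Z) = 2*Z
g(r, A) = A - r/5 (g(r, A) = r*(-1/5) + A*1 = -r/5 + A = A - r/5)
(B(-2) + g(3*3, 7))**2 = (2*(-2) + (7 - 3*3/5))**2 = (-4 + (7 - 1/5*9))**2 = (-4 + (7 - 9/5))**2 = (-4 + 26/5)**2 = (6/5)**2 = 36/25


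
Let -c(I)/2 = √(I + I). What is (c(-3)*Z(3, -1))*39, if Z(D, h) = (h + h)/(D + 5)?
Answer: 39*I*√6/2 ≈ 47.765*I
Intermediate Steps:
c(I) = -2*√2*√I (c(I) = -2*√(I + I) = -2*√2*√I)
Z(D, h) = 2*h/(5 + D) (Z(D, h) = (2*h)/(5 + D) = 2*h/(5 + D))
(c(-3)*Z(3, -1))*39 = ((-2*√2*√(-3))*(2*(-1)/(5 + 3)))*39 = ((-2*√2*I*√3)*(2*(-1)/8))*39 = ((-2*I*√6)*(2*(-1)*(⅛)))*39 = (-2*I*√6*(-¼))*39 = (I*√6/2)*39 = 39*I*√6/2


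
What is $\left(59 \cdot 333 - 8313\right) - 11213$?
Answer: $121$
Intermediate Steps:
$\left(59 \cdot 333 - 8313\right) - 11213 = \left(19647 - 8313\right) - 11213 = 11334 - 11213 = 121$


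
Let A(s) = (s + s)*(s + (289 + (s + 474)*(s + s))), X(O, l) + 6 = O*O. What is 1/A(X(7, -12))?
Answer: 1/3852284 ≈ 2.5959e-7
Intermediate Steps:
X(O, l) = -6 + O² (X(O, l) = -6 + O*O = -6 + O²)
A(s) = 2*s*(289 + s + 2*s*(474 + s)) (A(s) = (2*s)*(s + (289 + (474 + s)*(2*s))) = (2*s)*(s + (289 + 2*s*(474 + s))) = (2*s)*(289 + s + 2*s*(474 + s)) = 2*s*(289 + s + 2*s*(474 + s)))
1/A(X(7, -12)) = 1/(2*(-6 + 7²)*(289 + 2*(-6 + 7²)² + 949*(-6 + 7²))) = 1/(2*(-6 + 49)*(289 + 2*(-6 + 49)² + 949*(-6 + 49))) = 1/(2*43*(289 + 2*43² + 949*43)) = 1/(2*43*(289 + 2*1849 + 40807)) = 1/(2*43*(289 + 3698 + 40807)) = 1/(2*43*44794) = 1/3852284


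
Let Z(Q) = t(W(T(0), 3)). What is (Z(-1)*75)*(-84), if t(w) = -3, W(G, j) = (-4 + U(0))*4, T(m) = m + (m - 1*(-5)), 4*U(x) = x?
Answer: 18900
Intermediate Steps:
U(x) = x/4
T(m) = 5 + 2*m (T(m) = m + (m + 5) = m + (5 + m) = 5 + 2*m)
W(G, j) = -16 (W(G, j) = (-4 + (1/4)*0)*4 = (-4 + 0)*4 = -4*4 = -16)
Z(Q) = -3
(Z(-1)*75)*(-84) = -3*75*(-84) = -225*(-84) = 18900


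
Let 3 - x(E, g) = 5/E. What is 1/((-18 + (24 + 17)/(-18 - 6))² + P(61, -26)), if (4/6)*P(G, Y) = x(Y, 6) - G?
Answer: 7488/2259181 ≈ 0.0033145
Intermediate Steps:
x(E, g) = 3 - 5/E
P(G, Y) = 9/2 - 15/(2*Y) - 3*G/2 (P(G, Y) = 3*((3 - 5/Y) - G)/2 = 3*(3 - G - 5/Y)/2 = 9/2 - 15/(2*Y) - 3*G/2)
1/((-18 + (24 + 17)/(-18 - 6))² + P(61, -26)) = 1/((-18 + (24 + 17)/(-18 - 6))² + (3/2)*(-5 + 3*(-26) - 1*61*(-26))/(-26)) = 1/((-18 + 41/(-24))² + (3/2)*(-1/26)*(-5 - 78 + 1586)) = 1/((-18 + 41*(-1/24))² + (3/2)*(-1/26)*1503) = 1/((-18 - 41/24)² - 4509/52) = 1/((-473/24)² - 4509/52) = 1/(223729/576 - 4509/52) = 1/(2259181/7488) = 7488/2259181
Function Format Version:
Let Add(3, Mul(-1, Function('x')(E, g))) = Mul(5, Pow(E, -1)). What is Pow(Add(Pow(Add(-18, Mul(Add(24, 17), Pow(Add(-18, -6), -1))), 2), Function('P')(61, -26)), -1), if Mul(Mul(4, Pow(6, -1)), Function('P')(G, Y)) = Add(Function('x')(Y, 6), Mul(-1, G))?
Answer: Rational(7488, 2259181) ≈ 0.0033145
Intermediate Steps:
Function('x')(E, g) = Add(3, Mul(-5, Pow(E, -1))) (Function('x')(E, g) = Add(3, Mul(-1, Mul(5, Pow(E, -1)))) = Add(3, Mul(-5, Pow(E, -1))))
Function('P')(G, Y) = Add(Rational(9, 2), Mul(Rational(-15, 2), Pow(Y, -1)), Mul(Rational(-3, 2), G)) (Function('P')(G, Y) = Mul(Rational(3, 2), Add(Add(3, Mul(-5, Pow(Y, -1))), Mul(-1, G))) = Mul(Rational(3, 2), Add(3, Mul(-1, G), Mul(-5, Pow(Y, -1)))) = Add(Rational(9, 2), Mul(Rational(-15, 2), Pow(Y, -1)), Mul(Rational(-3, 2), G)))
Pow(Add(Pow(Add(-18, Mul(Add(24, 17), Pow(Add(-18, -6), -1))), 2), Function('P')(61, -26)), -1) = Pow(Add(Pow(Add(-18, Mul(Add(24, 17), Pow(Add(-18, -6), -1))), 2), Mul(Rational(3, 2), Pow(-26, -1), Add(-5, Mul(3, -26), Mul(-1, 61, -26)))), -1) = Pow(Add(Pow(Add(-18, Mul(41, Pow(-24, -1))), 2), Mul(Rational(3, 2), Rational(-1, 26), Add(-5, -78, 1586))), -1) = Pow(Add(Pow(Add(-18, Mul(41, Rational(-1, 24))), 2), Mul(Rational(3, 2), Rational(-1, 26), 1503)), -1) = Pow(Add(Pow(Add(-18, Rational(-41, 24)), 2), Rational(-4509, 52)), -1) = Pow(Add(Pow(Rational(-473, 24), 2), Rational(-4509, 52)), -1) = Pow(Add(Rational(223729, 576), Rational(-4509, 52)), -1) = Pow(Rational(2259181, 7488), -1) = Rational(7488, 2259181)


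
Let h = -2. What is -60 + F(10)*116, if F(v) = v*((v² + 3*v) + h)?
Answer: 148420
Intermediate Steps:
F(v) = v*(-2 + v² + 3*v) (F(v) = v*((v² + 3*v) - 2) = v*(-2 + v² + 3*v))
-60 + F(10)*116 = -60 + (10*(-2 + 10² + 3*10))*116 = -60 + (10*(-2 + 100 + 30))*116 = -60 + (10*128)*116 = -60 + 1280*116 = -60 + 148480 = 148420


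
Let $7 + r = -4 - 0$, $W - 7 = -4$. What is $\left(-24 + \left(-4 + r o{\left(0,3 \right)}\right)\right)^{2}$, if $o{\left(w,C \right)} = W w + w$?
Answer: $784$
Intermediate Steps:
$W = 3$ ($W = 7 - 4 = 3$)
$r = -11$ ($r = -7 - 4 = -11$)
$o{\left(w,C \right)} = 4 w$ ($o{\left(w,C \right)} = 3 w + w = 4 w$)
$\left(-24 + \left(-4 + r o{\left(0,3 \right)}\right)\right)^{2} = \left(-24 - \left(4 + 11 \cdot 4 \cdot 0\right)\right)^{2} = \left(-24 - 4\right)^{2} = \left(-28\right)^{2} = 784$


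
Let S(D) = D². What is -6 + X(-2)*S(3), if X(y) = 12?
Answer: 102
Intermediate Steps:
-6 + X(-2)*S(3) = -6 + 12*3² = -6 + 12*9 = -6 + 108 = 102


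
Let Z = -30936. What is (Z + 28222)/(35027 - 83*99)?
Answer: -1357/13405 ≈ -0.10123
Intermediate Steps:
(Z + 28222)/(35027 - 83*99) = (-30936 + 28222)/(35027 - 83*99) = -2714/(35027 - 8217) = -2714/26810 = -2714*1/26810 = -1357/13405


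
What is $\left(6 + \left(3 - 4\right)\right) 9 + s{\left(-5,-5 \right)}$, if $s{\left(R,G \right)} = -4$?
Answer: $41$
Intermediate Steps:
$\left(6 + \left(3 - 4\right)\right) 9 + s{\left(-5,-5 \right)} = \left(6 + \left(3 - 4\right)\right) 9 - 4 = \left(6 - 1\right) 9 - 4 = 5 \cdot 9 - 4 = 45 - 4 = 41$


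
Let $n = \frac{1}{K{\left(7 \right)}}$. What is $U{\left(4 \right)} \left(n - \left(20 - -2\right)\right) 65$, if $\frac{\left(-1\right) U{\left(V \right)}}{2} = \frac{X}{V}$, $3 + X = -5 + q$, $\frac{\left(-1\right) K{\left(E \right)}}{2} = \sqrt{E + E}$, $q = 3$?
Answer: $-3575 - \frac{325 \sqrt{14}}{56} \approx -3596.7$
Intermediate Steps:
$K{\left(E \right)} = - 2 \sqrt{2} \sqrt{E}$ ($K{\left(E \right)} = - 2 \sqrt{E + E} = - 2 \sqrt{2 E} = - 2 \sqrt{2} \sqrt{E}$)
$n = - \frac{\sqrt{14}}{28}$ ($n = \frac{1}{\left(-2\right) \sqrt{2} \sqrt{7}} = \frac{1}{\left(-2\right) \sqrt{14}} = - \frac{\sqrt{14}}{28} \approx -0.13363$)
$X = -5$ ($X = -3 + \left(-5 + 3\right) = -3 - 2 = -5$)
$U{\left(V \right)} = \frac{10}{V}$ ($U{\left(V \right)} = - 2 \left(- \frac{5}{V}\right) = \frac{10}{V}$)
$U{\left(4 \right)} \left(n - \left(20 - -2\right)\right) 65 = \frac{10}{4} \left(- \frac{\sqrt{14}}{28} - \left(20 - -2\right)\right) 65 = 10 \cdot \frac{1}{4} \left(- \frac{\sqrt{14}}{28} - \left(20 + 2\right)\right) 65 = \frac{5 \left(- \frac{\sqrt{14}}{28} - 22\right)}{2} \cdot 65 = \frac{5 \left(-22 - \frac{\sqrt{14}}{28}\right)}{2} \cdot 65 = \left(-55 - \frac{5 \sqrt{14}}{56}\right) 65 = -3575 - \frac{325 \sqrt{14}}{56}$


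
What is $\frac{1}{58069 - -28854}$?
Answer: $\frac{1}{86923} \approx 1.1504 \cdot 10^{-5}$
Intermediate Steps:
$\frac{1}{58069 - -28854} = \frac{1}{58069 + 28854} = \frac{1}{86923}$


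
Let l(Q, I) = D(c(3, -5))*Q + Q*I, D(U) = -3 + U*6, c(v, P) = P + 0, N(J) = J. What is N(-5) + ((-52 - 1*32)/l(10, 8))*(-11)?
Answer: -1087/125 ≈ -8.6960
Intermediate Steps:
c(v, P) = P
D(U) = -3 + 6*U
l(Q, I) = -33*Q + I*Q (l(Q, I) = (-3 + 6*(-5))*Q + Q*I = (-3 - 30)*Q + I*Q = -33*Q + I*Q)
N(-5) + ((-52 - 1*32)/l(10, 8))*(-11) = -5 + ((-52 - 1*32)/((10*(-33 + 8))))*(-11) = -5 + ((-52 - 32)/((10*(-25))))*(-11) = -5 - 84/(-250)*(-11) = -5 - 84*(-1/250)*(-11) = -5 + (42/125)*(-11) = -5 - 462/125 = -1087/125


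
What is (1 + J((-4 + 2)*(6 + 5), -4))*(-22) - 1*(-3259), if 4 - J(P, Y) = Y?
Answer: 3061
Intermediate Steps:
J(P, Y) = 4 - Y
(1 + J((-4 + 2)*(6 + 5), -4))*(-22) - 1*(-3259) = (1 + (4 - 1*(-4)))*(-22) - 1*(-3259) = (1 + (4 + 4))*(-22) + 3259 = (1 + 8)*(-22) + 3259 = 9*(-22) + 3259 = -198 + 3259 = 3061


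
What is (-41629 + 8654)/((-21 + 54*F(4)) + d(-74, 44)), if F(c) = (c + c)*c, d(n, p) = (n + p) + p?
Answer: -32975/1721 ≈ -19.160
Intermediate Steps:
d(n, p) = n + 2*p
F(c) = 2*c² (F(c) = (2*c)*c = 2*c²)
(-41629 + 8654)/((-21 + 54*F(4)) + d(-74, 44)) = (-41629 + 8654)/((-21 + 54*(2*4²)) + (-74 + 2*44)) = -32975/((-21 + 54*(2*16)) + (-74 + 88)) = -32975/((-21 + 54*32) + 14) = -32975/((-21 + 1728) + 14) = -32975/(1707 + 14) = -32975/1721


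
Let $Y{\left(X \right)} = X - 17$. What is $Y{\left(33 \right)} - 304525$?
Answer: $-304509$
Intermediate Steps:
$Y{\left(X \right)} = -17 + X$
$Y{\left(33 \right)} - 304525 = \left(-17 + 33\right) - 304525 = 16 - 304525 = -304509$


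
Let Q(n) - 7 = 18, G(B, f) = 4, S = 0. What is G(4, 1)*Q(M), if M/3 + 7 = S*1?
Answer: 100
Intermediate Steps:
M = -21 (M = -21 + 3*(0*1) = -21 + 3*0 = -21 + 0 = -21)
Q(n) = 25 (Q(n) = 7 + 18 = 25)
G(4, 1)*Q(M) = 4*25 = 100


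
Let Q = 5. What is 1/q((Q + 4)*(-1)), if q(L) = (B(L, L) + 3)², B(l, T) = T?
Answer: 1/36 ≈ 0.027778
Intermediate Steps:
q(L) = (3 + L)² (q(L) = (L + 3)² = (3 + L)²)
1/q((Q + 4)*(-1)) = 1/((3 + (5 + 4)*(-1))²) = 1/((3 + 9*(-1))²) = 1/((3 - 9)²) = 1/((-6)²) = 1/36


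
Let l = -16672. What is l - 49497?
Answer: -66169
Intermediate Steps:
l - 49497 = -16672 - 49497 = -66169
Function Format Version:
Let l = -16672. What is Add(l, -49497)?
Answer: -66169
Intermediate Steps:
Add(l, -49497) = Add(-16672, -49497) = -66169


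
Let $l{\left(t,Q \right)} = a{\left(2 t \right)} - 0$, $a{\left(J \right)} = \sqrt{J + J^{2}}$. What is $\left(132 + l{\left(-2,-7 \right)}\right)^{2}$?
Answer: $17436 + 528 \sqrt{3} \approx 18351.0$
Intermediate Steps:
$l{\left(t,Q \right)} = \sqrt{2} \sqrt{t \left(1 + 2 t\right)}$ ($l{\left(t,Q \right)} = \sqrt{2 t \left(1 + 2 t\right)} - 0 = \sqrt{2 t \left(1 + 2 t\right)} + 0 = \sqrt{2} \sqrt{t \left(1 + 2 t\right)} + 0 = \sqrt{2} \sqrt{t \left(1 + 2 t\right)}$)
$\left(132 + l{\left(-2,-7 \right)}\right)^{2} = \left(132 + \sqrt{2} \sqrt{- 2 \left(1 + 2 \left(-2\right)\right)}\right)^{2} = \left(132 + \sqrt{2} \sqrt{- 2 \left(1 - 4\right)}\right)^{2} = \left(132 + \sqrt{2} \sqrt{\left(-2\right) \left(-3\right)}\right)^{2} = \left(132 + \sqrt{2} \sqrt{6}\right)^{2} = \left(132 + 2 \sqrt{3}\right)^{2}$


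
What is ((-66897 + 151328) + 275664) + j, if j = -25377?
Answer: 334718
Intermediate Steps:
((-66897 + 151328) + 275664) + j = ((-66897 + 151328) + 275664) - 25377 = (84431 + 275664) - 25377 = 360095 - 25377 = 334718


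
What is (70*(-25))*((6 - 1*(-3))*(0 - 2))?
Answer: 31500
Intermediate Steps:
(70*(-25))*((6 - 1*(-3))*(0 - 2)) = -1750*(6 + 3)*(-2) = -15750*(-2) = -1750*(-18) = 31500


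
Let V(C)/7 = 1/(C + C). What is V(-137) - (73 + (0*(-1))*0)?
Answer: -20009/274 ≈ -73.026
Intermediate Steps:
V(C) = 7/(2*C) (V(C) = 7/(C + C) = 7/((2*C)) = 7*(1/(2*C)) = 7/(2*C))
V(-137) - (73 + (0*(-1))*0) = (7/2)/(-137) - (73 + (0*(-1))*0) = (7/2)*(-1/137) - (73 + 0*0) = -7/274 - (73 + 0) = -7/274 - 73 = -20009/274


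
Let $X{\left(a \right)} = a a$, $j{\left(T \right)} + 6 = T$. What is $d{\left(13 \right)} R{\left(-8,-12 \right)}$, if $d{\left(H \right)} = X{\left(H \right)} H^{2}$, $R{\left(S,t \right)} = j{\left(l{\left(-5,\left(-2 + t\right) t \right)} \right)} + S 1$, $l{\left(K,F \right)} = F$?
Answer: $4398394$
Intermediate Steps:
$j{\left(T \right)} = -6 + T$
$R{\left(S,t \right)} = -6 + S + t \left(-2 + t\right)$ ($R{\left(S,t \right)} = \left(-6 + \left(-2 + t\right) t\right) + S 1 = \left(-6 + t \left(-2 + t\right)\right) + S = -6 + S + t \left(-2 + t\right)$)
$X{\left(a \right)} = a^{2}$
$d{\left(H \right)} = H^{4}$ ($d{\left(H \right)} = H^{2} H^{2} = H^{4}$)
$d{\left(13 \right)} R{\left(-8,-12 \right)} = 13^{4} \left(-6 - 8 - 12 \left(-2 - 12\right)\right) = 28561 \left(-6 - 8 - -168\right) = 28561 \left(-6 - 8 + 168\right) = 28561 \cdot 154 = 4398394$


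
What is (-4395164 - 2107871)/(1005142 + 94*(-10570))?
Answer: -6503035/11562 ≈ -562.45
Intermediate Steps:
(-4395164 - 2107871)/(1005142 + 94*(-10570)) = -6503035/(1005142 - 993580) = -6503035/11562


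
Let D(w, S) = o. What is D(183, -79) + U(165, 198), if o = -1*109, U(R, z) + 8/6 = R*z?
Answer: 97679/3 ≈ 32560.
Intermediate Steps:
U(R, z) = -4/3 + R*z
o = -109
D(w, S) = -109
D(183, -79) + U(165, 198) = -109 + (-4/3 + 165*198) = -109 + (-4/3 + 32670) = -109 + 98006/3 = 97679/3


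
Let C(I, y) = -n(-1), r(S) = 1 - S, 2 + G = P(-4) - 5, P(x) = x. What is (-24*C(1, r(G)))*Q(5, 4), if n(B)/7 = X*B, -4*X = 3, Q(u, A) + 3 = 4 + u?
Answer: 756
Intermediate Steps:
Q(u, A) = 1 + u (Q(u, A) = -3 + (4 + u) = 1 + u)
X = -3/4 (X = -1/4*3 = -3/4 ≈ -0.75000)
n(B) = -21*B/4 (n(B) = 7*(-3*B/4) = -21*B/4)
G = -11 (G = -2 + (-4 - 5) = -2 - 9 = -11)
C(I, y) = -21/4 (C(I, y) = -(-21)*(-1)/4 = -1*21/4 = -21/4)
(-24*C(1, r(G)))*Q(5, 4) = (-24*(-21/4))*(1 + 5) = 126*6 = 756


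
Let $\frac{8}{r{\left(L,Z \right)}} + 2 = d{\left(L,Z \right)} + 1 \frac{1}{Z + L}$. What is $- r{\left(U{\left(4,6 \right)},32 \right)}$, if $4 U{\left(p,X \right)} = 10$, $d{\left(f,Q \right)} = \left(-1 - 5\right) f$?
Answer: $\frac{552}{1171} \approx 0.47139$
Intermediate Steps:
$d{\left(f,Q \right)} = - 6 f$
$U{\left(p,X \right)} = \frac{5}{2}$ ($U{\left(p,X \right)} = \frac{1}{4} \cdot 10 = \frac{5}{2}$)
$r{\left(L,Z \right)} = \frac{8}{-2 + \frac{1}{L + Z} - 6 L}$ ($r{\left(L,Z \right)} = \frac{8}{-2 - \left(- \frac{1}{Z + L} + 6 L\right)} = \frac{8}{-2 - \left(- \frac{1}{L + Z} + 6 L\right)} = \frac{8}{-2 + \frac{1}{L + Z} - 6 L}$)
$- r{\left(U{\left(4,6 \right)},32 \right)} = - \frac{8 \left(\frac{5}{2} + 32\right)}{1 - 6 \left(\frac{5}{2}\right)^{2} - 5 - 64 - 15 \cdot 32} = - \frac{8 \cdot 69}{\left(1 - \frac{75}{2} - 5 - 64 - 480\right) 2} = - \frac{8 \cdot 69}{\left(- \frac{1171}{2}\right) 2} = - \frac{8 \left(-2\right) 69}{1171 \cdot 2} = \left(-1\right) \left(- \frac{552}{1171}\right) = \frac{552}{1171}$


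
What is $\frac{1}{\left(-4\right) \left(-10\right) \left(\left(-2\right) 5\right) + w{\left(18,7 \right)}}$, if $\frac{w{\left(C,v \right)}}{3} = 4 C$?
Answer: $- \frac{1}{184} \approx -0.0054348$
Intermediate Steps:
$w{\left(C,v \right)} = 12 C$ ($w{\left(C,v \right)} = 3 \cdot 4 C = 12 C$)
$\frac{1}{\left(-4\right) \left(-10\right) \left(\left(-2\right) 5\right) + w{\left(18,7 \right)}} = \frac{1}{\left(-4\right) \left(-10\right) \left(\left(-2\right) 5\right) + 12 \cdot 18} = \frac{1}{40 \left(-10\right) + 216} = \frac{1}{-400 + 216} = \frac{1}{-184} = - \frac{1}{184}$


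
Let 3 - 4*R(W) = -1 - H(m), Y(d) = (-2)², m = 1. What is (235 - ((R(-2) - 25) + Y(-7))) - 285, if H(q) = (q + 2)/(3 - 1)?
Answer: -243/8 ≈ -30.375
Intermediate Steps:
H(q) = 1 + q/2 (H(q) = (2 + q)/2 = (2 + q)*(½) = 1 + q/2)
Y(d) = 4
R(W) = 11/8 (R(W) = ¾ - (-1 - (1 + (½)*1))/4 = ¾ - (-1 - (1 + ½))/4 = ¾ - (-1 - 1*3/2)/4 = ¾ - (-1 - 3/2)/4 = ¾ - ¼*(-5/2) = ¾ + 5/8 = 11/8)
(235 - ((R(-2) - 25) + Y(-7))) - 285 = (235 - ((11/8 - 25) + 4)) - 285 = (235 - (-189/8 + 4)) - 285 = (235 - 1*(-157/8)) - 285 = (235 + 157/8) - 285 = 2037/8 - 285 = -243/8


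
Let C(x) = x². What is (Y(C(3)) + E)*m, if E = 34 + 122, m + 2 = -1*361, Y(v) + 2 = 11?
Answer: -59895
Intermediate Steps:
Y(v) = 9 (Y(v) = -2 + 11 = 9)
m = -363 (m = -2 - 1*361 = -2 - 361 = -363)
E = 156
(Y(C(3)) + E)*m = (9 + 156)*(-363) = 165*(-363) = -59895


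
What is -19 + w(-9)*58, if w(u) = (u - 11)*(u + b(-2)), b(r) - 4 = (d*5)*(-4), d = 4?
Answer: 98581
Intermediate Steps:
b(r) = -76 (b(r) = 4 + (4*5)*(-4) = 4 + 20*(-4) = 4 - 80 = -76)
w(u) = (-76 + u)*(-11 + u) (w(u) = (u - 11)*(u - 76) = (-11 + u)*(-76 + u) = (-76 + u)*(-11 + u))
-19 + w(-9)*58 = -19 + (836 + (-9)² - 87*(-9))*58 = -19 + (836 + 81 + 783)*58 = -19 + 1700*58 = -19 + 98600 = 98581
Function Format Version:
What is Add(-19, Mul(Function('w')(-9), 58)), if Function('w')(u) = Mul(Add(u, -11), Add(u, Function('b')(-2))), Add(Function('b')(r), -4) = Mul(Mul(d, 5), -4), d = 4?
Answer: 98581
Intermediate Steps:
Function('b')(r) = -76 (Function('b')(r) = Add(4, Mul(Mul(4, 5), -4)) = Add(4, Mul(20, -4)) = Add(4, -80) = -76)
Function('w')(u) = Mul(Add(-76, u), Add(-11, u)) (Function('w')(u) = Mul(Add(u, -11), Add(u, -76)) = Mul(Add(-11, u), Add(-76, u)) = Mul(Add(-76, u), Add(-11, u)))
Add(-19, Mul(Function('w')(-9), 58)) = Add(-19, Mul(Add(836, Pow(-9, 2), Mul(-87, -9)), 58)) = Add(-19, Mul(Add(836, 81, 783), 58)) = Add(-19, Mul(1700, 58)) = Add(-19, 98600) = 98581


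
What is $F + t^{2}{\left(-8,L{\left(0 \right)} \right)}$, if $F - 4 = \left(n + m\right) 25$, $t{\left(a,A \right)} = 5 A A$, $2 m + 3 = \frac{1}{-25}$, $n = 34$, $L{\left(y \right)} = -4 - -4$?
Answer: $816$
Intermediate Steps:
$L{\left(y \right)} = 0$ ($L{\left(y \right)} = -4 + 4 = 0$)
$m = - \frac{38}{25}$ ($m = - \frac{3}{2} + \frac{1}{2 \left(-25\right)} = - \frac{3}{2} + \frac{1}{2} \left(- \frac{1}{25}\right) = - \frac{3}{2} - \frac{1}{50} = - \frac{38}{25} \approx -1.52$)
$t{\left(a,A \right)} = 5 A^{2}$
$F = 816$ ($F = 4 + \left(34 - \frac{38}{25}\right) 25 = 4 + \frac{812}{25} \cdot 25 = 4 + 812 = 816$)
$F + t^{2}{\left(-8,L{\left(0 \right)} \right)} = 816 + \left(5 \cdot 0^{2}\right)^{2} = 816 + \left(5 \cdot 0\right)^{2} = 816 + 0^{2} = 816 + 0 = 816$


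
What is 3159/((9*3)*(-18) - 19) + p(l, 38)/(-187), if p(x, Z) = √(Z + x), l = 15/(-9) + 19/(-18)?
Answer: -3159/505 - √1270/1122 ≈ -6.2872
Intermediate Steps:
l = -49/18 (l = 15*(-⅑) + 19*(-1/18) = -5/3 - 19/18 = -49/18 ≈ -2.7222)
3159/((9*3)*(-18) - 19) + p(l, 38)/(-187) = 3159/((9*3)*(-18) - 19) + √(38 - 49/18)/(-187) = 3159/(27*(-18) - 19) + √(635/18)*(-1/187) = 3159/(-486 - 19) + (√1270/6)*(-1/187) = 3159/(-505) - √1270/1122 = 3159*(-1/505) - √1270/1122 = -3159/505 - √1270/1122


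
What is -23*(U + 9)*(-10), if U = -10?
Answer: -230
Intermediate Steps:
-23*(U + 9)*(-10) = -23*(-10 + 9)*(-10) = -(-23)*(-10) = -23*10 = -230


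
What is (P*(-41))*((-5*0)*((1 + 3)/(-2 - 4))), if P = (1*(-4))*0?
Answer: 0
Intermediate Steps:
P = 0 (P = -4*0 = 0)
(P*(-41))*((-5*0)*((1 + 3)/(-2 - 4))) = (0*(-41))*((-5*0)*((1 + 3)/(-2 - 4))) = 0*(0*(4/(-6))) = 0*(0*(4*(-⅙))) = 0*(0*(-⅔)) = 0*0 = 0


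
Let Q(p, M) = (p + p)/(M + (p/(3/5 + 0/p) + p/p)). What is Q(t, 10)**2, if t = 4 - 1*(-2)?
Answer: 16/49 ≈ 0.32653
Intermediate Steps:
t = 6 (t = 4 + 2 = 6)
Q(p, M) = 2*p/(1 + M + 5*p/3) (Q(p, M) = (2*p)/(M + (p/(3*(1/5) + 0) + 1)) = (2*p)/(M + (p/(3/5 + 0) + 1)) = (2*p)/(M + (p/(3/5) + 1)) = (2*p)/(M + (p*(5/3) + 1)) = (2*p)/(M + (5*p/3 + 1)) = (2*p)/(M + (1 + 5*p/3)) = (2*p)/(1 + M + 5*p/3) = 2*p/(1 + M + 5*p/3))
Q(t, 10)**2 = (6*6/(3 + 3*10 + 5*6))**2 = (6*6/(3 + 30 + 30))**2 = (6*6/63)**2 = (6*6*(1/63))**2 = (4/7)**2 = 16/49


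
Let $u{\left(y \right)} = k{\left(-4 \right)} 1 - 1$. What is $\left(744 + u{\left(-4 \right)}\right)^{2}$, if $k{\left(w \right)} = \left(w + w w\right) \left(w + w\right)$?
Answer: $418609$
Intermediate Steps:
$k{\left(w \right)} = 2 w \left(w + w^{2}\right)$ ($k{\left(w \right)} = \left(w + w^{2}\right) 2 w = 2 w \left(w + w^{2}\right)$)
$u{\left(y \right)} = -97$ ($u{\left(y \right)} = 2 \left(-4\right)^{2} \left(1 - 4\right) 1 - 1 = 2 \cdot 16 \left(-3\right) 1 - 1 = \left(-96\right) 1 - 1 = -96 - 1 = -97$)
$\left(744 + u{\left(-4 \right)}\right)^{2} = \left(744 - 97\right)^{2} = 647^{2} = 418609$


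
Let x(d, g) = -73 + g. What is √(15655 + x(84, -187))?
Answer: √15395 ≈ 124.08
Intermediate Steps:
√(15655 + x(84, -187)) = √(15655 + (-73 - 187)) = √(15655 - 260) = √15395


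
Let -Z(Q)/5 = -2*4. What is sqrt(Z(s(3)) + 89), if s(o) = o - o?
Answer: sqrt(129) ≈ 11.358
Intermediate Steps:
s(o) = 0
Z(Q) = 40 (Z(Q) = -(-10)*4 = -5*(-8) = 40)
sqrt(Z(s(3)) + 89) = sqrt(40 + 89) = sqrt(129)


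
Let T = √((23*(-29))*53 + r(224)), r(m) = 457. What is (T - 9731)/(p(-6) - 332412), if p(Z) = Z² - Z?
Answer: 9731/332370 - I*√34894/332370 ≈ 0.029278 - 0.00056202*I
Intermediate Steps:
T = I*√34894 (T = √((23*(-29))*53 + 457) = √(-667*53 + 457) = √(-35351 + 457) = √(-34894) = I*√34894 ≈ 186.8*I)
(T - 9731)/(p(-6) - 332412) = (I*√34894 - 9731)/(-6*(-1 - 6) - 332412) = (-9731 + I*√34894)/(-6*(-7) - 332412) = (-9731 + I*√34894)/(42 - 332412) = (-9731 + I*√34894)/(-332370) = (-9731 + I*√34894)*(-1/332370) = 9731/332370 - I*√34894/332370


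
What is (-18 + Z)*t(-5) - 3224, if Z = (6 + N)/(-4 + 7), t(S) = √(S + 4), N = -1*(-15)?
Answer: -3224 - 11*I ≈ -3224.0 - 11.0*I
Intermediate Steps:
N = 15
t(S) = √(4 + S)
Z = 7 (Z = (6 + 15)/(-4 + 7) = 21/3 = 21*(⅓) = 7)
(-18 + Z)*t(-5) - 3224 = (-18 + 7)*√(4 - 5) - 3224 = -11*I - 3224 = -3224 - 11*I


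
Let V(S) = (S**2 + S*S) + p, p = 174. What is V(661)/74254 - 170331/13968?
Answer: -73250431/172863312 ≈ -0.42375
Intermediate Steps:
V(S) = 174 + 2*S**2 (V(S) = (S**2 + S*S) + 174 = (S**2 + S**2) + 174 = 2*S**2 + 174 = 174 + 2*S**2)
V(661)/74254 - 170331/13968 = (174 + 2*661**2)/74254 - 170331/13968 = (174 + 2*436921)*(1/74254) - 170331*1/13968 = (174 + 873842)*(1/74254) - 56777/4656 = 874016*(1/74254) - 56777/4656 = 437008/37127 - 56777/4656 = -73250431/172863312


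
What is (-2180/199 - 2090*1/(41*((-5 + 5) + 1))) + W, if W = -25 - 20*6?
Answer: -1688345/8159 ≈ -206.93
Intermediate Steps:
W = -145 (W = -25 - 120 = -145)
(-2180/199 - 2090*1/(41*((-5 + 5) + 1))) + W = (-2180/199 - 2090*1/(41*((-5 + 5) + 1))) - 145 = (-2180*1/199 - 2090*1/(41*(0 + 1))) - 145 = (-2180/199 - 2090/(1*41)) - 145 = (-2180/199 - 2090/41) - 145 = -505290/8159 - 145 = -1688345/8159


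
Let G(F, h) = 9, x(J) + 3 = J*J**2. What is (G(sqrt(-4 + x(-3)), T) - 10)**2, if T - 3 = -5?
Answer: 1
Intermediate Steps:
T = -2 (T = 3 - 5 = -2)
x(J) = -3 + J**3 (x(J) = -3 + J*J**2 = -3 + J**3)
(G(sqrt(-4 + x(-3)), T) - 10)**2 = (9 - 10)**2 = (-1)**2 = 1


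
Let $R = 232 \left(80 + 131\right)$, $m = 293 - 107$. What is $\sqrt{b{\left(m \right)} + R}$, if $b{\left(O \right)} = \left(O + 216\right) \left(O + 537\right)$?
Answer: $\sqrt{339598} \approx 582.75$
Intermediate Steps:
$m = 186$
$b{\left(O \right)} = \left(216 + O\right) \left(537 + O\right)$
$R = 48952$ ($R = 232 \cdot 211 = 48952$)
$\sqrt{b{\left(m \right)} + R} = \sqrt{\left(115992 + 186^{2} + 753 \cdot 186\right) + 48952} = \sqrt{\left(115992 + 34596 + 140058\right) + 48952} = \sqrt{290646 + 48952} = \sqrt{339598}$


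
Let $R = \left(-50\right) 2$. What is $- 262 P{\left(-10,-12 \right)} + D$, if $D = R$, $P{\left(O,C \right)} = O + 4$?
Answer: $1472$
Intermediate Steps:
$R = -100$
$P{\left(O,C \right)} = 4 + O$
$D = -100$
$- 262 P{\left(-10,-12 \right)} + D = - 262 \left(4 - 10\right) - 100 = \left(-262\right) \left(-6\right) - 100 = 1572 - 100 = 1472$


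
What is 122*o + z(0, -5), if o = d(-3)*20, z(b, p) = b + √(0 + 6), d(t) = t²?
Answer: 21960 + √6 ≈ 21962.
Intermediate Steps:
z(b, p) = b + √6
o = 180 (o = (-3)²*20 = 9*20 = 180)
122*o + z(0, -5) = 122*180 + (0 + √6) = 21960 + √6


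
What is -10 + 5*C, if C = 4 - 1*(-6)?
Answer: 40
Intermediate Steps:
C = 10 (C = 4 + 6 = 10)
-10 + 5*C = -10 + 5*10 = -10 + 50 = 40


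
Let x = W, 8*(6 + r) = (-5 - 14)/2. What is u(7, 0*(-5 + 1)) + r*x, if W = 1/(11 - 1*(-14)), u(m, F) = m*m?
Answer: 3897/80 ≈ 48.713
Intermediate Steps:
u(m, F) = m²
r = -115/16 (r = -6 + ((-5 - 14)/2)/8 = -6 + (-19*½)/8 = -6 + (⅛)*(-19/2) = -6 - 19/16 = -115/16 ≈ -7.1875)
W = 1/25 (W = 1/(11 + 14) = 1/25 ≈ 0.040000)
x = 1/25 ≈ 0.040000
u(7, 0*(-5 + 1)) + r*x = 7² - 115/16*1/25 = 49 - 23/80 = 3897/80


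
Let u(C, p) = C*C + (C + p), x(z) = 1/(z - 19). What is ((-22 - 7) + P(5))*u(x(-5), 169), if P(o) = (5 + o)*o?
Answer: 681247/192 ≈ 3548.2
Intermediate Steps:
x(z) = 1/(-19 + z)
P(o) = o*(5 + o)
u(C, p) = C + p + C**2 (u(C, p) = C**2 + (C + p) = C + p + C**2)
((-22 - 7) + P(5))*u(x(-5), 169) = ((-22 - 7) + 5*(5 + 5))*(1/(-19 - 5) + 169 + (1/(-19 - 5))**2) = (-29 + 5*10)*(1/(-24) + 169 + (1/(-24))**2) = (-29 + 50)*(-1/24 + 169 + (-1/24)**2) = 21*(-1/24 + 169 + 1/576) = 21*(97321/576) = 681247/192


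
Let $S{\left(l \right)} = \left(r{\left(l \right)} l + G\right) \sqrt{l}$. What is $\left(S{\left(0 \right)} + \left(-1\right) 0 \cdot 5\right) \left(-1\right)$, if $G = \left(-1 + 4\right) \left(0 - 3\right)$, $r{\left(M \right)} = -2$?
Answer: $0$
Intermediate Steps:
$G = -9$ ($G = 3 \left(-3\right) = -9$)
$S{\left(l \right)} = \sqrt{l} \left(-9 - 2 l\right)$ ($S{\left(l \right)} = \left(- 2 l - 9\right) \sqrt{l} = \left(-9 - 2 l\right) \sqrt{l} = \sqrt{l} \left(-9 - 2 l\right)$)
$\left(S{\left(0 \right)} + \left(-1\right) 0 \cdot 5\right) \left(-1\right) = \left(\sqrt{0} \left(-9 - 0\right) + \left(-1\right) 0 \cdot 5\right) \left(-1\right) = \left(0 \left(-9 + 0\right) + 0 \cdot 5\right) \left(-1\right) = \left(0 \left(-9\right) + 0\right) \left(-1\right) = \left(0 + 0\right) \left(-1\right) = 0 \left(-1\right) = 0$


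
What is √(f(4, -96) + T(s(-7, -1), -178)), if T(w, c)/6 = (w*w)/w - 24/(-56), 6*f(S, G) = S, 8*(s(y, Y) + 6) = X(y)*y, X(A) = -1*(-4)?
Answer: I*√23709/21 ≈ 7.3323*I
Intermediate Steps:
X(A) = 4
s(y, Y) = -6 + y/2 (s(y, Y) = -6 + (4*y)/8 = -6 + y/2)
f(S, G) = S/6
T(w, c) = 18/7 + 6*w (T(w, c) = 6*((w*w)/w - 24/(-56)) = 6*(w²/w - 24*(-1/56)) = 6*(w + 3/7) = 6*(3/7 + w) = 18/7 + 6*w)
√(f(4, -96) + T(s(-7, -1), -178)) = √((⅙)*4 + (18/7 + 6*(-6 + (½)*(-7)))) = √(⅔ + (18/7 + 6*(-6 - 7/2))) = √(⅔ + (18/7 + 6*(-19/2))) = √(⅔ + (18/7 - 57)) = √(⅔ - 381/7) = √(-1129/21) = I*√23709/21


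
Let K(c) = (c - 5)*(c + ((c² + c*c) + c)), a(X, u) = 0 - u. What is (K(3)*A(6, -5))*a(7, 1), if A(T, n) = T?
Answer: 288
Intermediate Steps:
a(X, u) = -u
K(c) = (-5 + c)*(2*c + 2*c²) (K(c) = (-5 + c)*(c + ((c² + c²) + c)) = (-5 + c)*(c + (2*c² + c)) = (-5 + c)*(c + (c + 2*c²)) = (-5 + c)*(2*c + 2*c²))
(K(3)*A(6, -5))*a(7, 1) = ((2*3*(-5 + 3² - 4*3))*6)*(-1*1) = ((2*3*(-5 + 9 - 12))*6)*(-1) = ((2*3*(-8))*6)*(-1) = -48*6*(-1) = -288*(-1) = 288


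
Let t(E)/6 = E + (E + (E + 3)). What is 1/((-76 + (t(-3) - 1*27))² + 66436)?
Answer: 1/85757 ≈ 1.1661e-5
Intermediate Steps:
t(E) = 18 + 18*E (t(E) = 6*(E + (E + (E + 3))) = 6*(E + (E + (3 + E))) = 6*(E + (3 + 2*E)) = 6*(3 + 3*E) = 18 + 18*E)
1/((-76 + (t(-3) - 1*27))² + 66436) = 1/((-76 + ((18 + 18*(-3)) - 1*27))² + 66436) = 1/((-76 + ((18 - 54) - 27))² + 66436) = 1/((-76 + (-36 - 27))² + 66436) = 1/((-76 - 63)² + 66436) = 1/((-139)² + 66436) = 1/(19321 + 66436) = 1/85757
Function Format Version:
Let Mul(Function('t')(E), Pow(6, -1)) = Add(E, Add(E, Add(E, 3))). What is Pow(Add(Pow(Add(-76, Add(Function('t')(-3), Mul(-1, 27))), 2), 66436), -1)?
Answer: Rational(1, 85757) ≈ 1.1661e-5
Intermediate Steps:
Function('t')(E) = Add(18, Mul(18, E)) (Function('t')(E) = Mul(6, Add(E, Add(E, Add(E, 3)))) = Mul(6, Add(E, Add(E, Add(3, E)))) = Mul(6, Add(E, Add(3, Mul(2, E)))) = Mul(6, Add(3, Mul(3, E))) = Add(18, Mul(18, E)))
Pow(Add(Pow(Add(-76, Add(Function('t')(-3), Mul(-1, 27))), 2), 66436), -1) = Pow(Add(Pow(Add(-76, Add(Add(18, Mul(18, -3)), Mul(-1, 27))), 2), 66436), -1) = Pow(Add(Pow(Add(-76, Add(Add(18, -54), -27)), 2), 66436), -1) = Pow(Add(Pow(Add(-76, Add(-36, -27)), 2), 66436), -1) = Pow(Add(Pow(Add(-76, -63), 2), 66436), -1) = Pow(Add(Pow(-139, 2), 66436), -1) = Pow(Add(19321, 66436), -1) = Pow(85757, -1) = Rational(1, 85757)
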